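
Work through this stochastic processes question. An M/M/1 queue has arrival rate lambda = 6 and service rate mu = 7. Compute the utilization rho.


rho = lambda/mu
= 6/7
= 0.8571

0.8571


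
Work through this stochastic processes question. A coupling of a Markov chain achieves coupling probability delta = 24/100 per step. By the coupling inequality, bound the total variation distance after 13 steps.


TV distance bound <= (1-delta)^n
= (1 - 0.2400)^13
= 0.7600^13
= 0.0282

0.0282


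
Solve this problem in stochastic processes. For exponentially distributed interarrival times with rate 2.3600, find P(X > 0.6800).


P(X > t) = exp(-lambda * t)
= exp(-2.3600 * 0.6800)
= exp(-1.6048) = 0.2009

0.2009


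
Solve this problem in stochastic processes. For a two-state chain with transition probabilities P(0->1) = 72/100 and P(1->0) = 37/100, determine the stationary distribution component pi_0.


Stationary distribution: pi_0 = p10/(p01+p10), pi_1 = p01/(p01+p10)
p01 = 0.7200, p10 = 0.3700
pi_0 = 0.3394

0.3394


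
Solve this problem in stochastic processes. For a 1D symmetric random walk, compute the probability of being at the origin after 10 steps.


P(S(10) = 0) = C(10,5) / 4^5
= 252 / 1024
= 0.2461

0.2461


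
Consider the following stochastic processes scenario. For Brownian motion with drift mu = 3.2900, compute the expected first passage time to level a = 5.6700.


Expected first passage time = a/mu
= 5.6700/3.2900
= 1.7234

1.7234


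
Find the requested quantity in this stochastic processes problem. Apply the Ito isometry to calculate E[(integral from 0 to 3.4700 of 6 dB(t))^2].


By Ito isometry: E[(int f dB)^2] = int f^2 dt
= 6^2 * 3.4700
= 36 * 3.4700 = 124.9200

124.9200


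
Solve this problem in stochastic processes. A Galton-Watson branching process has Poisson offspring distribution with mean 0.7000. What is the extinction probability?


Since mu = 0.7000 <= 1, extinction probability = 1.

1.0000


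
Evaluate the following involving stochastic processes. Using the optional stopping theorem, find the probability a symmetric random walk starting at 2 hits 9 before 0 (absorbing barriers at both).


By optional stopping theorem: E(M at tau) = M(0) = 2
P(hit 9)*9 + P(hit 0)*0 = 2
P(hit 9) = (2 - 0)/(9 - 0) = 2/9 = 0.2222

0.2222


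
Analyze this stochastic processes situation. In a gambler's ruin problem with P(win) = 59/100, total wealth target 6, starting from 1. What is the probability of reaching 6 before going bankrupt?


Gambler's ruin formula:
r = q/p = 0.4100/0.5900 = 0.6949
P(win) = (1 - r^i)/(1 - r^N)
= (1 - 0.6949^1)/(1 - 0.6949^6)
= 0.3438

0.3438


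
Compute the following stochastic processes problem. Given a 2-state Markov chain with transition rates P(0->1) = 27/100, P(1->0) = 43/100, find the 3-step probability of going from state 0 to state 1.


Computing P^3 by matrix multiplication.
P = [[0.7300, 0.2700], [0.4300, 0.5700]]
After raising P to the power 3:
P^3(0,1) = 0.3753

0.3753


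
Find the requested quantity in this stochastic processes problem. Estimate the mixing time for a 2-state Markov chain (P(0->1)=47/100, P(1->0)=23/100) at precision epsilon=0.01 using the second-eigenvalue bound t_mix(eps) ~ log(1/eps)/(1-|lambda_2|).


lambda_2 = |1 - p01 - p10| = |1 - 0.4700 - 0.2300| = 0.3000
t_mix ~ log(1/eps)/(1 - |lambda_2|)
= log(100)/(1 - 0.3000) = 4.6052/0.7000
= 6.5788

6.5788


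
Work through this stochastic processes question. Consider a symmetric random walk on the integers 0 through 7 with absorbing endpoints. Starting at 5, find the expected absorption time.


For symmetric RW on 0,...,N with absorbing barriers, E(i) = i*(N-i)
E(5) = 5 * 2 = 10

10


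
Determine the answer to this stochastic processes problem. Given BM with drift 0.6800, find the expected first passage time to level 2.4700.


Expected first passage time = a/mu
= 2.4700/0.6800
= 3.6324

3.6324


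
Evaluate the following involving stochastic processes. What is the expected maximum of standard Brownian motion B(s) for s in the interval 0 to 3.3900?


E(max B(s)) = sqrt(2t/pi)
= sqrt(2*3.3900/pi)
= sqrt(2.1581)
= 1.4691

1.4691


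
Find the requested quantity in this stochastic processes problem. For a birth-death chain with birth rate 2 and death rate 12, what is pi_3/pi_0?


For birth-death process, pi_n/pi_0 = (lambda/mu)^n
= (2/12)^3
= 0.0046

0.0046


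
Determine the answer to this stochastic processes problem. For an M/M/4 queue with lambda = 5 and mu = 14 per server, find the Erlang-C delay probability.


a = lambda/mu = 0.3571
rho = a/c = 0.0893
Erlang-C formula applied:
C(c,a) = 5.2079e-04

5.2079e-04


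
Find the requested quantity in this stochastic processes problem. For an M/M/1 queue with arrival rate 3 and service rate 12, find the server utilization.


rho = lambda/mu
= 3/12
= 0.2500

0.2500


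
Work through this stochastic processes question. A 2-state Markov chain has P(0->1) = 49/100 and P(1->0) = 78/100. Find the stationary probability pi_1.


Stationary distribution: pi_0 = p10/(p01+p10), pi_1 = p01/(p01+p10)
p01 = 0.4900, p10 = 0.7800
pi_1 = 0.3858

0.3858


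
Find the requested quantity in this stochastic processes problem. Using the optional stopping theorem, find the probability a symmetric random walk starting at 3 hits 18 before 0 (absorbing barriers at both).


By optional stopping theorem: E(M at tau) = M(0) = 3
P(hit 18)*18 + P(hit 0)*0 = 3
P(hit 18) = (3 - 0)/(18 - 0) = 1/6 = 0.1667

0.1667


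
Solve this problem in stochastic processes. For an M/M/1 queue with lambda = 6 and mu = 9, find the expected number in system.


rho = 6/9 = 0.6667
L = rho/(1-rho)
= 0.6667/0.3333
= 2.0000

2.0000


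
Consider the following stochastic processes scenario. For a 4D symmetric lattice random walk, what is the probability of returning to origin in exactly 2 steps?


P(return in 2 steps) = P(reverse first step) = 1/(2d)
= 1/8
= 0.1250

0.1250


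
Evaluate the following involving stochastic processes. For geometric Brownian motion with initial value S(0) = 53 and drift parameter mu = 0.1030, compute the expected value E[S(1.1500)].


E[S(t)] = S(0) * exp(mu * t)
= 53 * exp(0.1030 * 1.1500)
= 53 * 1.1258
= 59.6648

59.6648


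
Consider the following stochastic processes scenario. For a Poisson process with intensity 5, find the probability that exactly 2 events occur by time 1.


P(N(t)=k) = (lambda*t)^k * exp(-lambda*t) / k!
lambda*t = 5
= 5^2 * exp(-5) / 2!
= 25 * 0.0067 / 2
= 0.0842

0.0842


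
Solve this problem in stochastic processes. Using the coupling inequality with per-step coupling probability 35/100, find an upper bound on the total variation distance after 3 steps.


TV distance bound <= (1-delta)^n
= (1 - 0.3500)^3
= 0.6500^3
= 0.2746

0.2746


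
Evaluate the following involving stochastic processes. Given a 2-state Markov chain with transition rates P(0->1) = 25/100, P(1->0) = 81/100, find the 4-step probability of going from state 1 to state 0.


Computing P^4 by matrix multiplication.
P = [[0.7500, 0.2500], [0.8100, 0.1900]]
After raising P to the power 4:
P^4(1,0) = 0.7641

0.7641


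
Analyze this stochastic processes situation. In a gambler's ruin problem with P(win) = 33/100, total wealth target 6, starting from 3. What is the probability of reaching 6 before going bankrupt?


Gambler's ruin formula:
r = q/p = 0.6700/0.3300 = 2.0303
P(win) = (1 - r^i)/(1 - r^N)
= (1 - 2.0303^3)/(1 - 2.0303^6)
= 0.1067

0.1067


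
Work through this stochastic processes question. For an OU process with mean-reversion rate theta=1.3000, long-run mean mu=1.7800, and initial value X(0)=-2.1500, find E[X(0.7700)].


E[X(t)] = mu + (X(0) - mu)*exp(-theta*t)
= 1.7800 + (-2.1500 - 1.7800)*exp(-1.3000*0.7700)
= 1.7800 + -3.9300 * 0.3675
= 0.3357

0.3357


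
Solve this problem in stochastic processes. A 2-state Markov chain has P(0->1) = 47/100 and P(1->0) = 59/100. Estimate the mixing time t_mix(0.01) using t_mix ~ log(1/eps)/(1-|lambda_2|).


lambda_2 = |1 - p01 - p10| = |1 - 0.4700 - 0.5900| = 0.0600
t_mix ~ log(1/eps)/(1 - |lambda_2|)
= log(100)/(1 - 0.0600) = 4.6052/0.9400
= 4.8991

4.8991


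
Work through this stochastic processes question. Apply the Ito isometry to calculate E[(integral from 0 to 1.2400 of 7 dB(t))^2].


By Ito isometry: E[(int f dB)^2] = int f^2 dt
= 7^2 * 1.2400
= 49 * 1.2400 = 60.7600

60.7600


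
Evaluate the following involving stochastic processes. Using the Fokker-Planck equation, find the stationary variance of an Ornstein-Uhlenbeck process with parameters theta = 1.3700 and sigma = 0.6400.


Stationary variance = sigma^2 / (2*theta)
= 0.6400^2 / (2*1.3700)
= 0.4096 / 2.7400
= 0.1495

0.1495


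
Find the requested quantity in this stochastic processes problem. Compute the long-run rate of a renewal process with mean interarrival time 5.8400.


Long-run renewal rate = 1/E(X)
= 1/5.8400
= 0.1712

0.1712


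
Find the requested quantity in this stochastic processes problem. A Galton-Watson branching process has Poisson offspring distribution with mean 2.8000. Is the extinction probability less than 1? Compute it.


Since mu = 2.8000 > 1, extinction prob q < 1.
Solve s = exp(mu*(s-1)) iteratively.
q = 0.0750

0.0750


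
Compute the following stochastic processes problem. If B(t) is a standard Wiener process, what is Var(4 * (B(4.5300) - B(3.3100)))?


Var(alpha*(B(t)-B(s))) = alpha^2 * (t-s)
= 4^2 * (4.5300 - 3.3100)
= 16 * 1.2200
= 19.5200

19.5200


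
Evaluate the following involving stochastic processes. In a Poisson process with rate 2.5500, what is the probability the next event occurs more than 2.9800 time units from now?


P(X > t) = exp(-lambda * t)
= exp(-2.5500 * 2.9800)
= exp(-7.5990) = 5.0095e-04

5.0095e-04


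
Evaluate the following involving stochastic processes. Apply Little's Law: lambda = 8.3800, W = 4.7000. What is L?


Little's Law: L = lambda * W
= 8.3800 * 4.7000
= 39.3860

39.3860


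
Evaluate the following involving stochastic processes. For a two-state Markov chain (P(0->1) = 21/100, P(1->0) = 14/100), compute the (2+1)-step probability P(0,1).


P^3 = P^2 * P^1
Computing via matrix multiplication of the transition matrix.
Entry (0,1) of P^3 = 0.4352

0.4352


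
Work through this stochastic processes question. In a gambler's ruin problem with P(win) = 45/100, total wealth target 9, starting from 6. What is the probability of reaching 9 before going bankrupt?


Gambler's ruin formula:
r = q/p = 0.5500/0.4500 = 1.2222
P(win) = (1 - r^i)/(1 - r^N)
= (1 - 1.2222^6)/(1 - 1.2222^9)
= 0.4588

0.4588


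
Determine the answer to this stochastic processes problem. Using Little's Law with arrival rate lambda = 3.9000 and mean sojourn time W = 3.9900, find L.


Little's Law: L = lambda * W
= 3.9000 * 3.9900
= 15.5610

15.5610


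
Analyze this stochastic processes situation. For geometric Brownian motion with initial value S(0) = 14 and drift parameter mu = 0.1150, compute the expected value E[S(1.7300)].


E[S(t)] = S(0) * exp(mu * t)
= 14 * exp(0.1150 * 1.7300)
= 14 * 1.2201
= 17.0817

17.0817


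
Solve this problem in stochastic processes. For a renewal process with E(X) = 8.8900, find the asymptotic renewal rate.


Long-run renewal rate = 1/E(X)
= 1/8.8900
= 0.1125

0.1125


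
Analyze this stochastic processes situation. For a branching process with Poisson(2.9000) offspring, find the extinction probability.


Since mu = 2.9000 > 1, extinction prob q < 1.
Solve s = exp(mu*(s-1)) iteratively.
q = 0.0668

0.0668


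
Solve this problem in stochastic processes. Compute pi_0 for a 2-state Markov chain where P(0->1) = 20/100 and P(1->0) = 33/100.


Stationary distribution: pi_0 = p10/(p01+p10), pi_1 = p01/(p01+p10)
p01 = 0.2000, p10 = 0.3300
pi_0 = 0.6226

0.6226


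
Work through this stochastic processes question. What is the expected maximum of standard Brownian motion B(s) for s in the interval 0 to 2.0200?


E(max B(s)) = sqrt(2t/pi)
= sqrt(2*2.0200/pi)
= sqrt(1.2860)
= 1.1340

1.1340


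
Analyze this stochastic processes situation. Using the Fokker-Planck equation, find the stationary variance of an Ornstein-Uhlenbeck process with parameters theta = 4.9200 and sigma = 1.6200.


Stationary variance = sigma^2 / (2*theta)
= 1.6200^2 / (2*4.9200)
= 2.6244 / 9.8400
= 0.2667

0.2667


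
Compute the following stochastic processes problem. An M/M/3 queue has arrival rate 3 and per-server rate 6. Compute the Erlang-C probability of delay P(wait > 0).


a = lambda/mu = 0.5000
rho = a/c = 0.1667
Erlang-C formula applied:
C(c,a) = 0.0152

0.0152


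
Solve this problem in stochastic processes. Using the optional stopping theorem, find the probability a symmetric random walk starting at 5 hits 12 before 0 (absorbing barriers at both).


By optional stopping theorem: E(M at tau) = M(0) = 5
P(hit 12)*12 + P(hit 0)*0 = 5
P(hit 12) = (5 - 0)/(12 - 0) = 5/12 = 0.4167

0.4167


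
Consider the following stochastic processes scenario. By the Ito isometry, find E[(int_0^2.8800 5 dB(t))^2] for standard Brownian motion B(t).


By Ito isometry: E[(int f dB)^2] = int f^2 dt
= 5^2 * 2.8800
= 25 * 2.8800 = 72.0000

72.0000


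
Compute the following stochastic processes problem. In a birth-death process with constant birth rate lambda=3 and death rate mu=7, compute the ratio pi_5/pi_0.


For birth-death process, pi_n/pi_0 = (lambda/mu)^n
= (3/7)^5
= 0.0145

0.0145


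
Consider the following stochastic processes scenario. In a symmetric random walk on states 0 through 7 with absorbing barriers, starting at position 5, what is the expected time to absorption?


For symmetric RW on 0,...,N with absorbing barriers, E(i) = i*(N-i)
E(5) = 5 * 2 = 10

10


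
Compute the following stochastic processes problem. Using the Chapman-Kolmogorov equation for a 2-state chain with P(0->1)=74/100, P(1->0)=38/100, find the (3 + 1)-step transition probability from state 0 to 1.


P^4 = P^3 * P^1
Computing via matrix multiplication of the transition matrix.
Entry (0,1) of P^4 = 0.6606

0.6606


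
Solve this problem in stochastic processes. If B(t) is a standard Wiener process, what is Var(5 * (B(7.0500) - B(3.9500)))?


Var(alpha*(B(t)-B(s))) = alpha^2 * (t-s)
= 5^2 * (7.0500 - 3.9500)
= 25 * 3.1000
= 77.5000

77.5000


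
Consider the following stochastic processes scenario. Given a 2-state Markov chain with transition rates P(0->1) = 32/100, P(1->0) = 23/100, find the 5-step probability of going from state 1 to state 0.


Computing P^5 by matrix multiplication.
P = [[0.6800, 0.3200], [0.2300, 0.7700]]
After raising P to the power 5:
P^5(1,0) = 0.4105

0.4105


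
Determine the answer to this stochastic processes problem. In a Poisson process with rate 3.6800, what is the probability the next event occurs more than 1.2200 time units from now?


P(X > t) = exp(-lambda * t)
= exp(-3.6800 * 1.2200)
= exp(-4.4896) = 0.0112

0.0112


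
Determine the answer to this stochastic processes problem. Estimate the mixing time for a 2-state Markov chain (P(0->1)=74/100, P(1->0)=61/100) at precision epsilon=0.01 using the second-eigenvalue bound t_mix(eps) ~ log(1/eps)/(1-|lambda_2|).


lambda_2 = |1 - p01 - p10| = |1 - 0.7400 - 0.6100| = 0.3500
t_mix ~ log(1/eps)/(1 - |lambda_2|)
= log(100)/(1 - 0.3500) = 4.6052/0.6500
= 7.0849

7.0849


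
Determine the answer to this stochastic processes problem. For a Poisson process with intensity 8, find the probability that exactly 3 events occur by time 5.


P(N(t)=k) = (lambda*t)^k * exp(-lambda*t) / k!
lambda*t = 40
= 40^3 * exp(-40) / 3!
= 64000 * 4.2484e-18 / 6
= 4.5316e-14

4.5316e-14


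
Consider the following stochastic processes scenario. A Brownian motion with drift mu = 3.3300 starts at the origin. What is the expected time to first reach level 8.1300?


Expected first passage time = a/mu
= 8.1300/3.3300
= 2.4414

2.4414


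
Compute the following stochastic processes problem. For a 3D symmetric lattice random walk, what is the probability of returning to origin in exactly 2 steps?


P(return in 2 steps) = P(reverse first step) = 1/(2d)
= 1/6
= 0.1667

0.1667


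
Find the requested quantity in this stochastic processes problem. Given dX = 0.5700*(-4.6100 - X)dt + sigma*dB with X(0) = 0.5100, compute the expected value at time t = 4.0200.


E[X(t)] = mu + (X(0) - mu)*exp(-theta*t)
= -4.6100 + (0.5100 - -4.6100)*exp(-0.5700*4.0200)
= -4.6100 + 5.1200 * 0.1011
= -4.0922

-4.0922


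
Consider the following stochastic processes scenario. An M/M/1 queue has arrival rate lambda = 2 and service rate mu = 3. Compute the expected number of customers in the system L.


rho = 2/3 = 0.6667
L = rho/(1-rho)
= 0.6667/0.3333
= 2.0000

2.0000


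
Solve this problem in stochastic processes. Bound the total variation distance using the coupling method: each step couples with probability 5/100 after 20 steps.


TV distance bound <= (1-delta)^n
= (1 - 0.0500)^20
= 0.9500^20
= 0.3585

0.3585


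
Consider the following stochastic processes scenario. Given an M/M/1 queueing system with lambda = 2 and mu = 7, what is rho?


rho = lambda/mu
= 2/7
= 0.2857

0.2857


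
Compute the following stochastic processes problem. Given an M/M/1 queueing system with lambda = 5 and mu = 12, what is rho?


rho = lambda/mu
= 5/12
= 0.4167

0.4167


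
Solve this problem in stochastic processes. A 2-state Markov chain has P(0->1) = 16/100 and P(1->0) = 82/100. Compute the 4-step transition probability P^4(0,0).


Computing P^4 by matrix multiplication.
P = [[0.8400, 0.1600], [0.8200, 0.1800]]
After raising P to the power 4:
P^4(0,0) = 0.8367

0.8367


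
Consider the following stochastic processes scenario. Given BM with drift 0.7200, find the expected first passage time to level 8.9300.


Expected first passage time = a/mu
= 8.9300/0.7200
= 12.4028

12.4028


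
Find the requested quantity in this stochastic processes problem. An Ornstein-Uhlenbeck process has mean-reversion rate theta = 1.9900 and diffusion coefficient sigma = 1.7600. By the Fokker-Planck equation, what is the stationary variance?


Stationary variance = sigma^2 / (2*theta)
= 1.7600^2 / (2*1.9900)
= 3.0976 / 3.9800
= 0.7783

0.7783


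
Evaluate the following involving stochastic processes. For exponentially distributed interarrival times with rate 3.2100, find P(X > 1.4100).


P(X > t) = exp(-lambda * t)
= exp(-3.2100 * 1.4100)
= exp(-4.5261) = 0.0108

0.0108


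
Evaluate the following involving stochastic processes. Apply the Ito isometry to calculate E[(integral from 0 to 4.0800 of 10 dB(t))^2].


By Ito isometry: E[(int f dB)^2] = int f^2 dt
= 10^2 * 4.0800
= 100 * 4.0800 = 408.0000

408.0000


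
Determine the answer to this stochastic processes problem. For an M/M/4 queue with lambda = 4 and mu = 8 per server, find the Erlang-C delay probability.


a = lambda/mu = 0.5000
rho = a/c = 0.1250
Erlang-C formula applied:
C(c,a) = 0.0018

0.0018


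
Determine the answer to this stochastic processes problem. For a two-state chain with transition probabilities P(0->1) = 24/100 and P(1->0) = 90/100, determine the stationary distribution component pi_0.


Stationary distribution: pi_0 = p10/(p01+p10), pi_1 = p01/(p01+p10)
p01 = 0.2400, p10 = 0.9000
pi_0 = 0.7895

0.7895


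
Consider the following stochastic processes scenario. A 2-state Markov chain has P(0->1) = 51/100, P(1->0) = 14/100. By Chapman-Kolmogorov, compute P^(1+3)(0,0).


P^4 = P^1 * P^3
Computing via matrix multiplication of the transition matrix.
Entry (0,0) of P^4 = 0.2272

0.2272


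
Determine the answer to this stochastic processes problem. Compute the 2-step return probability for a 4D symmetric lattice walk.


P(return in 2 steps) = P(reverse first step) = 1/(2d)
= 1/8
= 0.1250

0.1250


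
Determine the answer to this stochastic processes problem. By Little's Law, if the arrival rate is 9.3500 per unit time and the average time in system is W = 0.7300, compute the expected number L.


Little's Law: L = lambda * W
= 9.3500 * 0.7300
= 6.8255

6.8255


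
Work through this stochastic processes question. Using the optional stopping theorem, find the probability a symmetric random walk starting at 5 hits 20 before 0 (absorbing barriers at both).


By optional stopping theorem: E(M at tau) = M(0) = 5
P(hit 20)*20 + P(hit 0)*0 = 5
P(hit 20) = (5 - 0)/(20 - 0) = 1/4 = 0.2500

0.2500


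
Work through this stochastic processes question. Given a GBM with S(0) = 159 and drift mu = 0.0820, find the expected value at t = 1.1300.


E[S(t)] = S(0) * exp(mu * t)
= 159 * exp(0.0820 * 1.1300)
= 159 * 1.0971
= 174.4371

174.4371


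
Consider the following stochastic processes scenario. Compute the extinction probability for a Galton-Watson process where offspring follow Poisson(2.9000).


Since mu = 2.9000 > 1, extinction prob q < 1.
Solve s = exp(mu*(s-1)) iteratively.
q = 0.0668

0.0668


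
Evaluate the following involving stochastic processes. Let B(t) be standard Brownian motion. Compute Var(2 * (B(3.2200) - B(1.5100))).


Var(alpha*(B(t)-B(s))) = alpha^2 * (t-s)
= 2^2 * (3.2200 - 1.5100)
= 4 * 1.7100
= 6.8400

6.8400


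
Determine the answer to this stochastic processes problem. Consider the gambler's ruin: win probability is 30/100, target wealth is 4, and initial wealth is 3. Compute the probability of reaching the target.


Gambler's ruin formula:
r = q/p = 0.7000/0.3000 = 2.3333
P(win) = (1 - r^i)/(1 - r^N)
= (1 - 2.3333^3)/(1 - 2.3333^4)
= 0.4086

0.4086


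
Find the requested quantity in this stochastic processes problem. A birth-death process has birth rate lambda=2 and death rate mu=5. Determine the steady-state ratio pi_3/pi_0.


For birth-death process, pi_n/pi_0 = (lambda/mu)^n
= (2/5)^3
= 0.0640

0.0640


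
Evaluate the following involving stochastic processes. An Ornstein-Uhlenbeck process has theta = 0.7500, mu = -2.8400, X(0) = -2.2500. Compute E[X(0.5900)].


E[X(t)] = mu + (X(0) - mu)*exp(-theta*t)
= -2.8400 + (-2.2500 - -2.8400)*exp(-0.7500*0.5900)
= -2.8400 + 0.5900 * 0.6424
= -2.4610

-2.4610


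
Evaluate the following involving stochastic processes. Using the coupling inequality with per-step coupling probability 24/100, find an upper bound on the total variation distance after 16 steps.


TV distance bound <= (1-delta)^n
= (1 - 0.2400)^16
= 0.7600^16
= 0.0124

0.0124


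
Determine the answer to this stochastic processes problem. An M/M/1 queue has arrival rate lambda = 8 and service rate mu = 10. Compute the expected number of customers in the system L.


rho = 8/10 = 0.8000
L = rho/(1-rho)
= 0.8000/0.2000
= 4.0000

4.0000


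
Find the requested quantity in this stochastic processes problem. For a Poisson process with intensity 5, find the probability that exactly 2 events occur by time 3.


P(N(t)=k) = (lambda*t)^k * exp(-lambda*t) / k!
lambda*t = 15
= 15^2 * exp(-15) / 2!
= 225 * 3.0590e-07 / 2
= 3.4414e-05

3.4414e-05


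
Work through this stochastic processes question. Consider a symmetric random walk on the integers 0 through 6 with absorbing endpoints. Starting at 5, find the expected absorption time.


For symmetric RW on 0,...,N with absorbing barriers, E(i) = i*(N-i)
E(5) = 5 * 1 = 5

5


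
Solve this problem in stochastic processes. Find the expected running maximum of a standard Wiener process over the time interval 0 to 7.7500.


E(max B(s)) = sqrt(2t/pi)
= sqrt(2*7.7500/pi)
= sqrt(4.9338)
= 2.2212

2.2212


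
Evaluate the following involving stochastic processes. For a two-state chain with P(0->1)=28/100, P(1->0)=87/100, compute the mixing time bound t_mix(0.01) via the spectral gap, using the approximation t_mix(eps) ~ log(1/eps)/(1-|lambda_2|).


lambda_2 = |1 - p01 - p10| = |1 - 0.2800 - 0.8700| = 0.1500
t_mix ~ log(1/eps)/(1 - |lambda_2|)
= log(100)/(1 - 0.1500) = 4.6052/0.8500
= 5.4178

5.4178


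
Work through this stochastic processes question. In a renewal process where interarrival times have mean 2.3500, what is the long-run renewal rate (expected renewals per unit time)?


Long-run renewal rate = 1/E(X)
= 1/2.3500
= 0.4255

0.4255


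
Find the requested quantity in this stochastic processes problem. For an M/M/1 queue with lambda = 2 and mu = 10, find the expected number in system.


rho = 2/10 = 0.2000
L = rho/(1-rho)
= 0.2000/0.8000
= 0.2500

0.2500


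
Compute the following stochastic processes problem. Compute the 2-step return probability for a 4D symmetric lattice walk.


P(return in 2 steps) = P(reverse first step) = 1/(2d)
= 1/8
= 0.1250

0.1250


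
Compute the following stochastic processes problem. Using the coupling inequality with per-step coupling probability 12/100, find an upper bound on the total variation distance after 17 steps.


TV distance bound <= (1-delta)^n
= (1 - 0.1200)^17
= 0.8800^17
= 0.1138

0.1138


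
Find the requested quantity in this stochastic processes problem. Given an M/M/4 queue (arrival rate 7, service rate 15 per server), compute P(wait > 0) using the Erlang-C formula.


a = lambda/mu = 0.4667
rho = a/c = 0.1167
Erlang-C formula applied:
C(c,a) = 0.0014

0.0014


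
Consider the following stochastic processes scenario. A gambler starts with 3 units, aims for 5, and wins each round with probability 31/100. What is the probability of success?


Gambler's ruin formula:
r = q/p = 0.6900/0.3100 = 2.2258
P(win) = (1 - r^i)/(1 - r^N)
= (1 - 2.2258^3)/(1 - 2.2258^5)
= 0.1870

0.1870


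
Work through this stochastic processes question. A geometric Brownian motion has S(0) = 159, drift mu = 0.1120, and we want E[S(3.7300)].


E[S(t)] = S(0) * exp(mu * t)
= 159 * exp(0.1120 * 3.7300)
= 159 * 1.5186
= 241.4504

241.4504


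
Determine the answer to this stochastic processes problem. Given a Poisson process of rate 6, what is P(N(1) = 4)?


P(N(t)=k) = (lambda*t)^k * exp(-lambda*t) / k!
lambda*t = 6
= 6^4 * exp(-6) / 4!
= 1296 * 0.0025 / 24
= 0.1339

0.1339


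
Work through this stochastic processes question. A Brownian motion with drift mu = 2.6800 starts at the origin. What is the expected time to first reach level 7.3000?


Expected first passage time = a/mu
= 7.3000/2.6800
= 2.7239

2.7239


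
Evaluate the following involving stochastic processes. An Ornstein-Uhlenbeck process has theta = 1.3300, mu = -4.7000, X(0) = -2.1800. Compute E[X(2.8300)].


E[X(t)] = mu + (X(0) - mu)*exp(-theta*t)
= -4.7000 + (-2.1800 - -4.7000)*exp(-1.3300*2.8300)
= -4.7000 + 2.5200 * 0.0232
= -4.6416

-4.6416


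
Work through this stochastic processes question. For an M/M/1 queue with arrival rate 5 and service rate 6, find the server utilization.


rho = lambda/mu
= 5/6
= 0.8333

0.8333


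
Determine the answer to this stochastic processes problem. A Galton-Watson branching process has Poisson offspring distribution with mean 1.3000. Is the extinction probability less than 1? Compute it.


Since mu = 1.3000 > 1, extinction prob q < 1.
Solve s = exp(mu*(s-1)) iteratively.
q = 0.5770

0.5770


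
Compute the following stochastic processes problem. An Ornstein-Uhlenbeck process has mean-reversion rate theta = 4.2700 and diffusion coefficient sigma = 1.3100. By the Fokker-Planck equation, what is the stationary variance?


Stationary variance = sigma^2 / (2*theta)
= 1.3100^2 / (2*4.2700)
= 1.7161 / 8.5400
= 0.2009

0.2009


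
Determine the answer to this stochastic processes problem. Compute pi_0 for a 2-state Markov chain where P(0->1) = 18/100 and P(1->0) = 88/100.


Stationary distribution: pi_0 = p10/(p01+p10), pi_1 = p01/(p01+p10)
p01 = 0.1800, p10 = 0.8800
pi_0 = 0.8302

0.8302


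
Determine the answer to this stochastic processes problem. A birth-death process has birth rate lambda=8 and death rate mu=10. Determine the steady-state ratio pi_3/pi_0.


For birth-death process, pi_n/pi_0 = (lambda/mu)^n
= (8/10)^3
= 0.5120

0.5120


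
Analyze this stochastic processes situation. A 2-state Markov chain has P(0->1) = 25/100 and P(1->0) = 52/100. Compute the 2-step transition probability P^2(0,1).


Computing P^2 by matrix multiplication.
P = [[0.7500, 0.2500], [0.5200, 0.4800]]
After raising P to the power 2:
P^2(0,1) = 0.3075

0.3075


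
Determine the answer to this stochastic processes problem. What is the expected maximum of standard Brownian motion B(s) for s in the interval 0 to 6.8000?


E(max B(s)) = sqrt(2t/pi)
= sqrt(2*6.8000/pi)
= sqrt(4.3290)
= 2.0806

2.0806


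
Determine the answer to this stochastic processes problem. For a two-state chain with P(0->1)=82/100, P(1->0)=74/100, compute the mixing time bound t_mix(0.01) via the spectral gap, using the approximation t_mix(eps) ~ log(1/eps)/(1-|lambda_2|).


lambda_2 = |1 - p01 - p10| = |1 - 0.8200 - 0.7400| = 0.5600
t_mix ~ log(1/eps)/(1 - |lambda_2|)
= log(100)/(1 - 0.5600) = 4.6052/0.4400
= 10.4663

10.4663


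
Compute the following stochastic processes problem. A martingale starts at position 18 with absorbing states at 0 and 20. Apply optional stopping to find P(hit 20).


By optional stopping theorem: E(M at tau) = M(0) = 18
P(hit 20)*20 + P(hit 0)*0 = 18
P(hit 20) = (18 - 0)/(20 - 0) = 9/10 = 0.9000

0.9000


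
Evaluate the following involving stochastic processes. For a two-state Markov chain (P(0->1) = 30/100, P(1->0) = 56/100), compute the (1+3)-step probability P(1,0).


P^4 = P^1 * P^3
Computing via matrix multiplication of the transition matrix.
Entry (1,0) of P^4 = 0.6509

0.6509


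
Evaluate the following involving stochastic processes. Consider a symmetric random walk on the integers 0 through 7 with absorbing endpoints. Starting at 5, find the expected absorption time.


For symmetric RW on 0,...,N with absorbing barriers, E(i) = i*(N-i)
E(5) = 5 * 2 = 10

10


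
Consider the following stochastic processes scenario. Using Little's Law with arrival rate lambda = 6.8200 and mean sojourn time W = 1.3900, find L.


Little's Law: L = lambda * W
= 6.8200 * 1.3900
= 9.4798

9.4798


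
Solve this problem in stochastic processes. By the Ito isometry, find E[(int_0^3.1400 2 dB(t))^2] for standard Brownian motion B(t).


By Ito isometry: E[(int f dB)^2] = int f^2 dt
= 2^2 * 3.1400
= 4 * 3.1400 = 12.5600

12.5600


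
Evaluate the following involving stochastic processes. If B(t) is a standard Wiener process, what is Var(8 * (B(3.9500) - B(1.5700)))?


Var(alpha*(B(t)-B(s))) = alpha^2 * (t-s)
= 8^2 * (3.9500 - 1.5700)
= 64 * 2.3800
= 152.3200

152.3200


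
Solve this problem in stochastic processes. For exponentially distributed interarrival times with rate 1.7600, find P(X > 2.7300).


P(X > t) = exp(-lambda * t)
= exp(-1.7600 * 2.7300)
= exp(-4.8048) = 0.0082

0.0082


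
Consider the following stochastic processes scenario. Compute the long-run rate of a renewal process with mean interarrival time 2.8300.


Long-run renewal rate = 1/E(X)
= 1/2.8300
= 0.3534

0.3534


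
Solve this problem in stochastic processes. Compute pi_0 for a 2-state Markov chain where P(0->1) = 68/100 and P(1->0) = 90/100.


Stationary distribution: pi_0 = p10/(p01+p10), pi_1 = p01/(p01+p10)
p01 = 0.6800, p10 = 0.9000
pi_0 = 0.5696

0.5696


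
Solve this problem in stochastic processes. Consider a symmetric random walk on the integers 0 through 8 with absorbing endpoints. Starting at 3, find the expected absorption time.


For symmetric RW on 0,...,N with absorbing barriers, E(i) = i*(N-i)
E(3) = 3 * 5 = 15

15


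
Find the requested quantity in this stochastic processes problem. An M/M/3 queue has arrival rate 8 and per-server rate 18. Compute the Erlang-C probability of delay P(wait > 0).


a = lambda/mu = 0.4444
rho = a/c = 0.1481
Erlang-C formula applied:
C(c,a) = 0.0110

0.0110


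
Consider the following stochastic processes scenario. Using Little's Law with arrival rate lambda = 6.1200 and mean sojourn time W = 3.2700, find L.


Little's Law: L = lambda * W
= 6.1200 * 3.2700
= 20.0124

20.0124


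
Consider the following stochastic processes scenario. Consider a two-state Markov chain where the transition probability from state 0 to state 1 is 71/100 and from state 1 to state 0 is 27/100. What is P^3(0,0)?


Computing P^3 by matrix multiplication.
P = [[0.2900, 0.7100], [0.2700, 0.7300]]
After raising P to the power 3:
P^3(0,0) = 0.2755

0.2755


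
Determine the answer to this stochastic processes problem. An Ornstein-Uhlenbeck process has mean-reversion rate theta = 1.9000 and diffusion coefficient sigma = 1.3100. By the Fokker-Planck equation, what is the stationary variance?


Stationary variance = sigma^2 / (2*theta)
= 1.3100^2 / (2*1.9000)
= 1.7161 / 3.8000
= 0.4516

0.4516


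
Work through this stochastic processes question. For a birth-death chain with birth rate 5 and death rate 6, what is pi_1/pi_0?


For birth-death process, pi_n/pi_0 = (lambda/mu)^n
= (5/6)^1
= 0.8333

0.8333


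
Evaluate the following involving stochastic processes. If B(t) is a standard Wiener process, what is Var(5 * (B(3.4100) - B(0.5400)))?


Var(alpha*(B(t)-B(s))) = alpha^2 * (t-s)
= 5^2 * (3.4100 - 0.5400)
= 25 * 2.8700
= 71.7500

71.7500


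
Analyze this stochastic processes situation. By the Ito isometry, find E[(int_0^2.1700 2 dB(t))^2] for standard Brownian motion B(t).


By Ito isometry: E[(int f dB)^2] = int f^2 dt
= 2^2 * 2.1700
= 4 * 2.1700 = 8.6800

8.6800


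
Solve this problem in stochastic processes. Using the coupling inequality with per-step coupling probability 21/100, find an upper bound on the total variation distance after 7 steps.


TV distance bound <= (1-delta)^n
= (1 - 0.2100)^7
= 0.7900^7
= 0.1920

0.1920


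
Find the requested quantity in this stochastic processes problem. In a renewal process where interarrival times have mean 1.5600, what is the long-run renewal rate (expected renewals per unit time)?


Long-run renewal rate = 1/E(X)
= 1/1.5600
= 0.6410

0.6410


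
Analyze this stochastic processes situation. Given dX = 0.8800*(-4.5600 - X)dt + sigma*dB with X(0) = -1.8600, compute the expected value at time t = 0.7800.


E[X(t)] = mu + (X(0) - mu)*exp(-theta*t)
= -4.5600 + (-1.8600 - -4.5600)*exp(-0.8800*0.7800)
= -4.5600 + 2.7000 * 0.5034
= -3.2009

-3.2009


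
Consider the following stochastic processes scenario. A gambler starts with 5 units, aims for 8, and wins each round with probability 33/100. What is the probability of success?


Gambler's ruin formula:
r = q/p = 0.6700/0.3300 = 2.0303
P(win) = (1 - r^i)/(1 - r^N)
= (1 - 2.0303^5)/(1 - 2.0303^8)
= 0.1164

0.1164


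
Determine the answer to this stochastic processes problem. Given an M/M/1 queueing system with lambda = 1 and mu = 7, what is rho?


rho = lambda/mu
= 1/7
= 0.1429

0.1429


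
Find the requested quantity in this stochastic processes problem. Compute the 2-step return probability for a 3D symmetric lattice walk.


P(return in 2 steps) = P(reverse first step) = 1/(2d)
= 1/6
= 0.1667

0.1667


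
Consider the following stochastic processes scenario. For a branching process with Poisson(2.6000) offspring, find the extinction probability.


Since mu = 2.6000 > 1, extinction prob q < 1.
Solve s = exp(mu*(s-1)) iteratively.
q = 0.0951

0.0951


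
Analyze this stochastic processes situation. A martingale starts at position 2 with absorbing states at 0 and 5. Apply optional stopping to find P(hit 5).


By optional stopping theorem: E(M at tau) = M(0) = 2
P(hit 5)*5 + P(hit 0)*0 = 2
P(hit 5) = (2 - 0)/(5 - 0) = 2/5 = 0.4000

0.4000


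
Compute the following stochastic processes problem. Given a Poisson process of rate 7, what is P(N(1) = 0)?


P(N(t)=k) = (lambda*t)^k * exp(-lambda*t) / k!
lambda*t = 7
= 7^0 * exp(-7) / 0!
= 1 * 9.1188e-04 / 1
= 9.1188e-04

9.1188e-04


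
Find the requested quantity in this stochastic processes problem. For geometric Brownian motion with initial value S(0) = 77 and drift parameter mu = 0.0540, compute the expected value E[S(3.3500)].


E[S(t)] = S(0) * exp(mu * t)
= 77 * exp(0.0540 * 3.3500)
= 77 * 1.1983
= 92.2687

92.2687


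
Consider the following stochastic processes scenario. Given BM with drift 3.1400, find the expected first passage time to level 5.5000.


Expected first passage time = a/mu
= 5.5000/3.1400
= 1.7516

1.7516


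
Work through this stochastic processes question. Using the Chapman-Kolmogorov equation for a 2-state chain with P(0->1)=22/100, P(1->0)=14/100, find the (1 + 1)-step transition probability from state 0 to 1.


P^2 = P^1 * P^1
Computing via matrix multiplication of the transition matrix.
Entry (0,1) of P^2 = 0.3608

0.3608


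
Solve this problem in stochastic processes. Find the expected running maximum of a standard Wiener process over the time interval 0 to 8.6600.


E(max B(s)) = sqrt(2t/pi)
= sqrt(2*8.6600/pi)
= sqrt(5.5131)
= 2.3480

2.3480


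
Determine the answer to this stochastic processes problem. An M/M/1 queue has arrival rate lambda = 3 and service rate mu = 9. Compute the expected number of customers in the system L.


rho = 3/9 = 0.3333
L = rho/(1-rho)
= 0.3333/0.6667
= 0.5000

0.5000


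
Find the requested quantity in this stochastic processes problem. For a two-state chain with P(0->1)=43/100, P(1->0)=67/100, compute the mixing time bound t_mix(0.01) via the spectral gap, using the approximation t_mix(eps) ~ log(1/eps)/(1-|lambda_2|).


lambda_2 = |1 - p01 - p10| = |1 - 0.4300 - 0.6700| = 0.1000
t_mix ~ log(1/eps)/(1 - |lambda_2|)
= log(100)/(1 - 0.1000) = 4.6052/0.9000
= 5.1169

5.1169


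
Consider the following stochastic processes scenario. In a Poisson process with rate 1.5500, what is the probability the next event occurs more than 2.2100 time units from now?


P(X > t) = exp(-lambda * t)
= exp(-1.5500 * 2.2100)
= exp(-3.4255) = 0.0325

0.0325


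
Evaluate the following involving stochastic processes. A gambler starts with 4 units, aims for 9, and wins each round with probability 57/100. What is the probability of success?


Gambler's ruin formula:
r = q/p = 0.4300/0.5700 = 0.7544
P(win) = (1 - r^i)/(1 - r^N)
= (1 - 0.7544^4)/(1 - 0.7544^9)
= 0.7342

0.7342


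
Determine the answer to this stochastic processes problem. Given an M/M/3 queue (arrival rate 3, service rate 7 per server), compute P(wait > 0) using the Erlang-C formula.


a = lambda/mu = 0.4286
rho = a/c = 0.1429
Erlang-C formula applied:
C(c,a) = 0.0100

0.0100


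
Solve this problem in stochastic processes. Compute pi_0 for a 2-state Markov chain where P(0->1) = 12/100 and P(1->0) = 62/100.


Stationary distribution: pi_0 = p10/(p01+p10), pi_1 = p01/(p01+p10)
p01 = 0.1200, p10 = 0.6200
pi_0 = 0.8378

0.8378


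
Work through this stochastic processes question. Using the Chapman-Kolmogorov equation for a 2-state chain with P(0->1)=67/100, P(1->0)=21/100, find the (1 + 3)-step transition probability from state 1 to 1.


P^4 = P^1 * P^3
Computing via matrix multiplication of the transition matrix.
Entry (1,1) of P^4 = 0.7614

0.7614


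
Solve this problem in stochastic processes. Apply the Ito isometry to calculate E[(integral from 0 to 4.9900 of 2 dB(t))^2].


By Ito isometry: E[(int f dB)^2] = int f^2 dt
= 2^2 * 4.9900
= 4 * 4.9900 = 19.9600

19.9600


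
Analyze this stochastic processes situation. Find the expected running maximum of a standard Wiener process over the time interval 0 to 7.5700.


E(max B(s)) = sqrt(2t/pi)
= sqrt(2*7.5700/pi)
= sqrt(4.8192)
= 2.1953

2.1953


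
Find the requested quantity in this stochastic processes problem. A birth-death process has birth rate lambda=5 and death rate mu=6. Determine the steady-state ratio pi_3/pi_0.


For birth-death process, pi_n/pi_0 = (lambda/mu)^n
= (5/6)^3
= 0.5787

0.5787
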